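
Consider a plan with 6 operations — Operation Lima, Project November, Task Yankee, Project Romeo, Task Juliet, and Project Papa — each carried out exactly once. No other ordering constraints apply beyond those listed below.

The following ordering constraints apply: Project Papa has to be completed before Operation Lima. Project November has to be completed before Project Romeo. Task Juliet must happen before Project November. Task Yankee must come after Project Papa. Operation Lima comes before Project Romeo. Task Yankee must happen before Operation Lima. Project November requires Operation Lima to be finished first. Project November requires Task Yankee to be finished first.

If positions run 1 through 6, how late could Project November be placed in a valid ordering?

The only operation forced after Project November (directly or by a chain) is Project Romeo.
So at least 1 operation follows Project November, putting Project November no later than position 5. That position is achievable by scheduling everything else first.

5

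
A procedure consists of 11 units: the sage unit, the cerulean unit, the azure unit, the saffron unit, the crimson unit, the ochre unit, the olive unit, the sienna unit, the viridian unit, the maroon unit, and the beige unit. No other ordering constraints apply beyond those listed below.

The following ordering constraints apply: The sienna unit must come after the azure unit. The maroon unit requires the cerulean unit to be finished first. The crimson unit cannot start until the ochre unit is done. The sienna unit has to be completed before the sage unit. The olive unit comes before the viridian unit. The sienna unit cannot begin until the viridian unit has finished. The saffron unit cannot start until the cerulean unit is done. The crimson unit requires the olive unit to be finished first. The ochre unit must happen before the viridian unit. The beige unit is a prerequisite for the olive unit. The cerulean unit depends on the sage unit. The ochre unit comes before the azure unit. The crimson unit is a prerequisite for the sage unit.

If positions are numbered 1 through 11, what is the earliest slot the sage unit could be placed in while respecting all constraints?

8

Working backwards through the constraints from the sage unit, its full set of required predecessors is the azure unit, the crimson unit, the ochre unit, the olive unit, the sienna unit, the viridian unit, the beige unit — 7 of them.
With 7 mandatory predecessors, the earliest the sage unit can sit is position 7+1 = 8, and placing just those 7 first achieves it.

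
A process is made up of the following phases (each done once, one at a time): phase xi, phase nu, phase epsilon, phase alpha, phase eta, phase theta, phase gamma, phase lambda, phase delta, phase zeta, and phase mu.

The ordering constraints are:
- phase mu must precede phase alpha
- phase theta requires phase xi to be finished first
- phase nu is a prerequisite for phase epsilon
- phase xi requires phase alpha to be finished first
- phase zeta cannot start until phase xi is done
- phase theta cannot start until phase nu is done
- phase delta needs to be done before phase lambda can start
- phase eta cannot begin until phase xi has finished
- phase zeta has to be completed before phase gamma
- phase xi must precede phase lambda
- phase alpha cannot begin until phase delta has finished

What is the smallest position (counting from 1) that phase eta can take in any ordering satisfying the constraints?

5

Every phase that must precede phase eta has to come before it. Tracing all chains that end at phase eta, those phases are: phase xi, phase alpha, phase delta, phase mu — 4 in total.
With 4 mandatory predecessors, the earliest phase eta can sit is position 4+1 = 5, and placing just those 4 first achieves it.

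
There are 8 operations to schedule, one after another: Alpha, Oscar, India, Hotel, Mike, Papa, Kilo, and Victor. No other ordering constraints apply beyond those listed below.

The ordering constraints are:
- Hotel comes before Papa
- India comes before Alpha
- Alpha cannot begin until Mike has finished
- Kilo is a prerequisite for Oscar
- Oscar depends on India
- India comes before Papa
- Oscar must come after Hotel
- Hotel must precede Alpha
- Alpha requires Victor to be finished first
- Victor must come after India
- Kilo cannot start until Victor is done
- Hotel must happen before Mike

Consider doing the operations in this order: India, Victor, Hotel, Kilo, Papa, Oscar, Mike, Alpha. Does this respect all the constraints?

Yes

Every stated constraint is respected: India sits at position 1, ahead of Alpha at position 8, and each of the other listed pairs likewise has the predecessor earlier in the sequence.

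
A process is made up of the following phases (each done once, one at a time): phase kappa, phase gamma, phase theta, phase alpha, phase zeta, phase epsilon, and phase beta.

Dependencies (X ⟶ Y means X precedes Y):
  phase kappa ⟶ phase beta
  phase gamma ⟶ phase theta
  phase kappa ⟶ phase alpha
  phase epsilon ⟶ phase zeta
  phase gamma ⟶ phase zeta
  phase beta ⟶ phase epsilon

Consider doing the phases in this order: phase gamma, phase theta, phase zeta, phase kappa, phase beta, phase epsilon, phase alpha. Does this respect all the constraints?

In the proposed order, phase zeta appears before phase epsilon.
That contradicts the constraint that phase epsilon must precede phase zeta.

No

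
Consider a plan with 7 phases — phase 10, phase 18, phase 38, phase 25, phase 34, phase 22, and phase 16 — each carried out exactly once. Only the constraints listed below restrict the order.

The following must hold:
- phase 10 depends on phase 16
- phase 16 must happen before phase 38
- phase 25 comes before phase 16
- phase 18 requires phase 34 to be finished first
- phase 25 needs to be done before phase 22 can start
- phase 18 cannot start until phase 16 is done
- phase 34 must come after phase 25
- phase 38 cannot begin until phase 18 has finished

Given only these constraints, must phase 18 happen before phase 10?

No

Nothing in the constraints links phase 18 and phase 10; they are unordered relative to each other.
A valid ordering placing phase 10 before phase 18 exists, so the answer is no.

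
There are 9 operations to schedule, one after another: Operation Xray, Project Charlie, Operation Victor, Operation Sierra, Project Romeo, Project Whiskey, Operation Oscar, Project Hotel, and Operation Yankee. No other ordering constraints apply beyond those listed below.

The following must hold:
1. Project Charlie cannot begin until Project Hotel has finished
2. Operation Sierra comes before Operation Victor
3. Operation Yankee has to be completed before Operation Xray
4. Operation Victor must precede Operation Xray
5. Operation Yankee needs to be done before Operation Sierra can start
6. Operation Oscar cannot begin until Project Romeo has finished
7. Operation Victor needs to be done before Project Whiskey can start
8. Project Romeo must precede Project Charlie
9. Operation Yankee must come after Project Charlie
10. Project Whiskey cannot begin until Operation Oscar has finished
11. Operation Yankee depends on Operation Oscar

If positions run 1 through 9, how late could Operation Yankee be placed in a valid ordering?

5

The operations that are forced after Operation Yankee, directly or by a chain of constraints, are Operation Xray, Operation Victor, Operation Sierra, Project Whiskey. That's 4 operations.
With 4 mandatory successors out of 9 operations total, the latest slot for Operation Yankee is 9−4 = 5, and it's reachable by doing all non-successors before Operation Yankee.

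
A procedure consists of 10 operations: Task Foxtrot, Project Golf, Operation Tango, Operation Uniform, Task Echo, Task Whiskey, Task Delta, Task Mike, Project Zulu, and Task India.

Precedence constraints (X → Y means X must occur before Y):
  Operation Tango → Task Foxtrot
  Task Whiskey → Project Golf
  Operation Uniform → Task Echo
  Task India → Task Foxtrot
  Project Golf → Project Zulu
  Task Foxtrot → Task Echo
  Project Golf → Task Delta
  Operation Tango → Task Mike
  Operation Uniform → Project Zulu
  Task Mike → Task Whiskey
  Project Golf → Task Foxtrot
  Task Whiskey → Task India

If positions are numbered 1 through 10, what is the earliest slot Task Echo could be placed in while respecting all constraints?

Working backwards through the constraints from Task Echo, its full set of required predecessors is Task Foxtrot, Project Golf, Operation Tango, Operation Uniform, Task Whiskey, Task Mike, Task India — 7 of them.
With 7 mandatory predecessors, the earliest Task Echo can sit is position 7+1 = 8, and placing just those 7 first achieves it.

8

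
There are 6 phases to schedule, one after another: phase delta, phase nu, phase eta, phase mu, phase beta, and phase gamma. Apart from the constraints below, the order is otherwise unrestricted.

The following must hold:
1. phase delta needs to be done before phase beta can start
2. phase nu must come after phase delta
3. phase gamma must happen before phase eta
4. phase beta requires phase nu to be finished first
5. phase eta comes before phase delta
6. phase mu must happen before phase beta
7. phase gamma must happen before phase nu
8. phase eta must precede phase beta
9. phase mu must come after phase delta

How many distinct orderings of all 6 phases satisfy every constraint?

2

Phase gamma is the only phase with nothing required before it, so every ordering starts there.
Enumerating by repeatedly choosing an available phase (one whose prerequisites are all placed) gives 2 distinct complete orderings.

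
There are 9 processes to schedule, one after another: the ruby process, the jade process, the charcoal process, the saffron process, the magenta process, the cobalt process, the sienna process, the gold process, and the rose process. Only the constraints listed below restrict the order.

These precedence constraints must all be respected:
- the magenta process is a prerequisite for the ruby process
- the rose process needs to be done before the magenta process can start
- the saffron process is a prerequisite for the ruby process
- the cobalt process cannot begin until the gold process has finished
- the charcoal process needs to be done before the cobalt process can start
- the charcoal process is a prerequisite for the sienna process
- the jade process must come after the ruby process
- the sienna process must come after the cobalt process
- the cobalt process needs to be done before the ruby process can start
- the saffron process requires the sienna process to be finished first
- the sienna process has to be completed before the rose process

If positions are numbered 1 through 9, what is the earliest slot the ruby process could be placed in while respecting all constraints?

Working backwards through the constraints from the ruby process, its full set of required predecessors is the charcoal process, the saffron process, the magenta process, the cobalt process, the sienna process, the gold process, the rose process — 7 of them.
With 7 mandatory predecessors, the earliest the ruby process can sit is position 7+1 = 8, and placing just those 7 first achieves it.

8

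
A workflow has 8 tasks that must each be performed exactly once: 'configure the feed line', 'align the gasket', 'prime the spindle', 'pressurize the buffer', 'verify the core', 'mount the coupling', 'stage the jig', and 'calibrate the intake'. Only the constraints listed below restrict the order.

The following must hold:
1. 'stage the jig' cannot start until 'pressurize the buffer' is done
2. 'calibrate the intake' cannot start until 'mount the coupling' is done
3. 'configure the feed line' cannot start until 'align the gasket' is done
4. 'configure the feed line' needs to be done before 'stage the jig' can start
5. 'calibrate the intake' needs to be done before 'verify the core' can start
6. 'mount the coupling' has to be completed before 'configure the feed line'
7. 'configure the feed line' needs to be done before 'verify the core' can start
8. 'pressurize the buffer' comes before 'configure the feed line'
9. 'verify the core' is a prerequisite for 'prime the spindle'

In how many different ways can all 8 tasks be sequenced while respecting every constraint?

3 tasks have no prerequisites ('align the gasket', 'pressurize the buffer', 'mount the coupling'), so any of them could come first.
Counting all ways to extend the partial order to a total order gives 60.

60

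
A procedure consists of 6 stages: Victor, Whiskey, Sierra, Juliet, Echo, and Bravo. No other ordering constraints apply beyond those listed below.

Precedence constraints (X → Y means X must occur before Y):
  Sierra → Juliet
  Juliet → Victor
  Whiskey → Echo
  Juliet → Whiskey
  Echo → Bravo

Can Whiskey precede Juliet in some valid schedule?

No

Following Juliet → Whiskey, Juliet must precede Whiskey in every valid ordering.
Hence Whiskey can never be scheduled before Juliet.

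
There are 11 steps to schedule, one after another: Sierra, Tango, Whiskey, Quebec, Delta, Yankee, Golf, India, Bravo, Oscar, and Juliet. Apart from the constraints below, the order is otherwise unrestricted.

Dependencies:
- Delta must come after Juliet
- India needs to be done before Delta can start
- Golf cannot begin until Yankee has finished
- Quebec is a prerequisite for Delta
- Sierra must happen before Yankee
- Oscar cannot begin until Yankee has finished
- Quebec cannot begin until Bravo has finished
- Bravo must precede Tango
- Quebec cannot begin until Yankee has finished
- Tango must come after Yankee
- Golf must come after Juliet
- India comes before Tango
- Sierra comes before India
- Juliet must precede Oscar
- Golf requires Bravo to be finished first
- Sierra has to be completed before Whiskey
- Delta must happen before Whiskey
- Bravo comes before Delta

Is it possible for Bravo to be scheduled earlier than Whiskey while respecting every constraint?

Every valid ordering already has Bravo before Whiskey (the constraints require it), so in particular at least one does.

Yes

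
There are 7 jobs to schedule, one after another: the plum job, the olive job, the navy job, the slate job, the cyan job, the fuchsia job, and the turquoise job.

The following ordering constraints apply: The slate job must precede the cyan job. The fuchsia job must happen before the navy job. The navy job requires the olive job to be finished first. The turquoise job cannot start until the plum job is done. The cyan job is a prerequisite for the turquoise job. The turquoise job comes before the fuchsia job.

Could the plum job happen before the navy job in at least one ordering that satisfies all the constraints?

The plum job is actually forced before the navy job by the constraints, so certainly some valid ordering has the plum job first.

Yes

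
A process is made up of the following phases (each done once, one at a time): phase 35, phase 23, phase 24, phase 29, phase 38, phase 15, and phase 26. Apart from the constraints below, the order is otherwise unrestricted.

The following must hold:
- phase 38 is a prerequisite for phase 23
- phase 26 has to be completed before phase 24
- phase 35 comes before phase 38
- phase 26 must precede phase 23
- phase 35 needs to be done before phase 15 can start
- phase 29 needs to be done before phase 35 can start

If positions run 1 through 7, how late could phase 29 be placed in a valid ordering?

Every phase that must follow phase 29 has to come after it. Tracing all chains starting from phase 29, those phases are: phase 35, phase 23, phase 38, phase 15 — 4 in total.
With 4 mandatory successors out of 7 phases total, the latest slot for phase 29 is 7−4 = 3, and it's reachable by doing all non-successors before phase 29.

3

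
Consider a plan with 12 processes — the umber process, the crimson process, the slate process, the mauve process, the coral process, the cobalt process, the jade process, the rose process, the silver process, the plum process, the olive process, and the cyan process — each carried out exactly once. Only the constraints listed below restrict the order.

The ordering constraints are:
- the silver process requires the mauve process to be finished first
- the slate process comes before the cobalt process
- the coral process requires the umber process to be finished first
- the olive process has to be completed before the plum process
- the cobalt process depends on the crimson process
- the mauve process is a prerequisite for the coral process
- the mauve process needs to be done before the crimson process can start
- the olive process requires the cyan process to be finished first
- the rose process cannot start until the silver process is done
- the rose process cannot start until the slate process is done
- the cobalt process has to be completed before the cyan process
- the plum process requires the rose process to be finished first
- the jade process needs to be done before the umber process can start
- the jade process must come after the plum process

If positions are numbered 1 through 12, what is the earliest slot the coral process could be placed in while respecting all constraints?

The processes that are forced before the coral process, directly or transitively, are the umber process, the crimson process, the slate process, the mauve process, the cobalt process, the jade process, the rose process, the silver process, the plum process, the olive process, the cyan process. That's 11 processes.
With 11 mandatory predecessors, the earliest the coral process can sit is position 11+1 = 12, and placing just those 11 first achieves it.

12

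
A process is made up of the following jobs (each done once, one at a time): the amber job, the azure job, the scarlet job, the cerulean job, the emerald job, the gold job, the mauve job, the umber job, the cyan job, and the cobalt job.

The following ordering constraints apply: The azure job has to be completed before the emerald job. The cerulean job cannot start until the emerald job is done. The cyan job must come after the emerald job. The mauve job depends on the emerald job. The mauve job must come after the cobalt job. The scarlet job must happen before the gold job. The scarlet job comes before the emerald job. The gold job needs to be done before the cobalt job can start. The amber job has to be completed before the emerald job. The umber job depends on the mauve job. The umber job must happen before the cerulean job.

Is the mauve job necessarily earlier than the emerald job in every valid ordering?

There is a chain the emerald job → the mauve job, which puts the emerald job before the mauve job.
So the mauve job does not have to come before the emerald job — it cannot.

No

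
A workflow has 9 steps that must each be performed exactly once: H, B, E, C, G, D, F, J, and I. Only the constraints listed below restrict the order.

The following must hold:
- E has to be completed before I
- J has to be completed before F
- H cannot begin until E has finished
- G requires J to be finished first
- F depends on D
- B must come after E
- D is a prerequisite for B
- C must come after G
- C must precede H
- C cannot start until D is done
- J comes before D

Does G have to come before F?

Nothing in the constraints links G and F; they are unordered relative to each other.
So G can come before F or after — it is not forced.

No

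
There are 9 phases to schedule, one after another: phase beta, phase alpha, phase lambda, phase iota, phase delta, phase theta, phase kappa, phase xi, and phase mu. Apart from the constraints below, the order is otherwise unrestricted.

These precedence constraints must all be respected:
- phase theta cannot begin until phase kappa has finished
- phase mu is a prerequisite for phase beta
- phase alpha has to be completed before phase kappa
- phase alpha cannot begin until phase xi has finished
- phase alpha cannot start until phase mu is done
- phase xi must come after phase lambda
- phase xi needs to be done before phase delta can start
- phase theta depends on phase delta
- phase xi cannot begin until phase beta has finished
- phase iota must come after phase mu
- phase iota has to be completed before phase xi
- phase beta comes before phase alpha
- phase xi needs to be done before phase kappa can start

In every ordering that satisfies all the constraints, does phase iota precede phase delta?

There is a constraint chain phase iota → phase xi → phase delta.
That forces phase iota before phase delta in every valid schedule.

Yes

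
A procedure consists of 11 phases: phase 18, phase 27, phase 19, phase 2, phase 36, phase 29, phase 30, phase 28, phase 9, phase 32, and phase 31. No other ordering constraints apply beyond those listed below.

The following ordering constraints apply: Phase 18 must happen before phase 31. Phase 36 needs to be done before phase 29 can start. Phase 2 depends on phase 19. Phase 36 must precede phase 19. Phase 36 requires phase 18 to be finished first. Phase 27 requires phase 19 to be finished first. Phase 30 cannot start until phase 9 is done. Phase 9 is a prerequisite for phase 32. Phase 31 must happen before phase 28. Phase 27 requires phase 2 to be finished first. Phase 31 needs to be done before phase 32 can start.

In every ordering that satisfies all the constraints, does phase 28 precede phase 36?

No

No chain of constraints connects phase 28 to phase 36 in either direction.
A valid ordering placing phase 36 before phase 28 exists, so the answer is no.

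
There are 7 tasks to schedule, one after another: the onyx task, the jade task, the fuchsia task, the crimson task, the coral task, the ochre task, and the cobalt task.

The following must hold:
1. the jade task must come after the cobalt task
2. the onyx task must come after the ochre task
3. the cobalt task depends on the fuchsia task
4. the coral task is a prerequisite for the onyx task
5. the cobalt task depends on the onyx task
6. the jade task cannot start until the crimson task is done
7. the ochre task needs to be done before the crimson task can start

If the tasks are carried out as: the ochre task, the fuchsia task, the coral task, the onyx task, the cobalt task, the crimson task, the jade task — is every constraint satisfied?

Yes

Going through the constraints one by one, each required predecessor appears earlier in the sequence than its dependent — e.g. the ochre task (position 1) is before the crimson task (position 6), as required.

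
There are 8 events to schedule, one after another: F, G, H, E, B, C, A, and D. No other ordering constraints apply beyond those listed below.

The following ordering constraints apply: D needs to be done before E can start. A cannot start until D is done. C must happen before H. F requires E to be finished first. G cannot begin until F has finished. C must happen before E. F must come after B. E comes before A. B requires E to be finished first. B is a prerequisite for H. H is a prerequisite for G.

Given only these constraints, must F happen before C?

No

In fact the dependencies run the other way: C → E → F.
So F does not have to come before C — it cannot.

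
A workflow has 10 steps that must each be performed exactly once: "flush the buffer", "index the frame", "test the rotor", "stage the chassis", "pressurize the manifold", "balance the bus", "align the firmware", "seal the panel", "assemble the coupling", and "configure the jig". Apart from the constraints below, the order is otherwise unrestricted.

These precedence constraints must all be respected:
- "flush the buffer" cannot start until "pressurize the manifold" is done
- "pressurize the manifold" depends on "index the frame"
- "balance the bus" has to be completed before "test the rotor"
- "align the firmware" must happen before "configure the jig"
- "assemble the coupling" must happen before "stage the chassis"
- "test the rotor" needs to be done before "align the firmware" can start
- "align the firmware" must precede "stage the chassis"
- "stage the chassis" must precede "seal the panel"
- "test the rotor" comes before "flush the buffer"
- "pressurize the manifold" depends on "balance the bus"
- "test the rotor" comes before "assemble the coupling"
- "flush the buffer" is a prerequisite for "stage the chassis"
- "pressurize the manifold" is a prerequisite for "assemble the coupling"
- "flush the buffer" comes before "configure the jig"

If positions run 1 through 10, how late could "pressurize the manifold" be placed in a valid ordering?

Every step that must follow "pressurize the manifold" has to come after it. Tracing all chains starting from "pressurize the manifold", those steps are: "flush the buffer", "stage the chassis", "seal the panel", "assemble the coupling", "configure the jig" — 5 in total.
So at least 5 steps follow "pressurize the manifold", putting "pressurize the manifold" no later than position 5. That position is achievable by scheduling everything else first.

5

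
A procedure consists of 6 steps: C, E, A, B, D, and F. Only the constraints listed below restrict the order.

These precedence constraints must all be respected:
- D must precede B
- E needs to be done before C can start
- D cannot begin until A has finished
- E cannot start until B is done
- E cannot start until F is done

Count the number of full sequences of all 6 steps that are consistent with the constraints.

4

The steps with no prerequisites are A, F; any of them can be placed first.
Counting all ways to extend the partial order to a total order gives 4.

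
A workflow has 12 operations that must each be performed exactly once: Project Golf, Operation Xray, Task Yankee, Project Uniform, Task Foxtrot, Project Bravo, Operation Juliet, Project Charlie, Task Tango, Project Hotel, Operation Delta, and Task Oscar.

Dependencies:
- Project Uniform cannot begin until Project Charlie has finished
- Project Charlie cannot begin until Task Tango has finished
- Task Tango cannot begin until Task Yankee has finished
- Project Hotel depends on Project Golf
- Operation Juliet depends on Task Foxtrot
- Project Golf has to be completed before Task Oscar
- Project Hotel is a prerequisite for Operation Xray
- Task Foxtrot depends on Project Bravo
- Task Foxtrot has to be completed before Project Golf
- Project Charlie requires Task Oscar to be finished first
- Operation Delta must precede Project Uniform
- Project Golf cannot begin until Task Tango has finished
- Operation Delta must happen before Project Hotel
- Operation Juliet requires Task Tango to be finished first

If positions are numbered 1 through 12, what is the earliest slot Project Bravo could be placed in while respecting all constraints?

Project Bravo has no prerequisites at all, so it can go in position 1.

1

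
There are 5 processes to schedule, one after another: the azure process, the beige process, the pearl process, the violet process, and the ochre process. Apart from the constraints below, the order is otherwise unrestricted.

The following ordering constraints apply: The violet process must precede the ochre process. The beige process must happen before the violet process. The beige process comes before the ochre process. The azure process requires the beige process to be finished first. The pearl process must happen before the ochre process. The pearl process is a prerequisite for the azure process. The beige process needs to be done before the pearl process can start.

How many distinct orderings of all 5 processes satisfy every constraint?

The beige process is the only process with nothing required before it, so every ordering starts there.
Systematically extending each partial ordering one process at a time and counting, there are 5 complete orderings.

5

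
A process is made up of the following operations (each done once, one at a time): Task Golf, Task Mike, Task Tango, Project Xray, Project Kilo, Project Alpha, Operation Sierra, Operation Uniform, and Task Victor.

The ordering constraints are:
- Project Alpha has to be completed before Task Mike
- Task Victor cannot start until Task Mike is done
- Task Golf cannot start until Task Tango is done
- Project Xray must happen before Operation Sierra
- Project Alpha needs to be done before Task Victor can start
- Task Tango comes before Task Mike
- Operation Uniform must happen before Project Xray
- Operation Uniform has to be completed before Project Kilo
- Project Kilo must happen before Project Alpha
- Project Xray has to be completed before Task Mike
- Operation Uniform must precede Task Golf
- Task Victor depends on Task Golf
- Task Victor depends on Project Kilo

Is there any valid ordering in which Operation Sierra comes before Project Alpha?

No chain of constraints runs from Project Alpha to Operation Sierra, so Project Alpha is not required to come first.
That means at least one valid schedule has Operation Sierra before Project Alpha.

Yes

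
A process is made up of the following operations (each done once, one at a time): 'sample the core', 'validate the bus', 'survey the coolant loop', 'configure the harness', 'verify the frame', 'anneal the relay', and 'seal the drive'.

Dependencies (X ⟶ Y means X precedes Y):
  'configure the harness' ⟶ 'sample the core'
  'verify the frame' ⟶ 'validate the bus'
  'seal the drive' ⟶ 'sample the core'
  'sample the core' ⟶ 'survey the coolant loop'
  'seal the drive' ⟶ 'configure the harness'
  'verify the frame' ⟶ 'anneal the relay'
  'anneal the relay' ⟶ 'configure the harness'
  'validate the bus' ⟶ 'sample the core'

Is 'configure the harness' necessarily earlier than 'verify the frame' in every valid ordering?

There is a chain 'verify the frame' → 'anneal the relay' → 'configure the harness', which puts 'verify the frame' before 'configure the harness'.
So 'configure the harness' does not have to come before 'verify the frame' — it cannot.

No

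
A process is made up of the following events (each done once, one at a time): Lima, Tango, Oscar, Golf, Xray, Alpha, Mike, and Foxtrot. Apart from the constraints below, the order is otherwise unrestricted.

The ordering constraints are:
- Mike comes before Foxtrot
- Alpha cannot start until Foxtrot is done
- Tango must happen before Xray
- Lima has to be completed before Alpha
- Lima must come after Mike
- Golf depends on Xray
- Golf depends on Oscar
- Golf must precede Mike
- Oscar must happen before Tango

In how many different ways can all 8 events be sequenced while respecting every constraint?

2

Only Oscar has no prerequisites, so it must go first.
Systematically extending each partial ordering one event at a time and counting, there are 2 complete orderings.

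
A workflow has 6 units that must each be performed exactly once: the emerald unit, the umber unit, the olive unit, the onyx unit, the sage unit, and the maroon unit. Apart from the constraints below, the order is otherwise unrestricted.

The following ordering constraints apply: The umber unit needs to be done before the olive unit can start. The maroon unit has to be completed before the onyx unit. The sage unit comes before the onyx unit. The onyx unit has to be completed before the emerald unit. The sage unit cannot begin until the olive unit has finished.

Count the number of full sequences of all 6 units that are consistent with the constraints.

2 units have no prerequisites (the umber unit, the maroon unit), so any of them could come first.
Systematically extending each partial ordering one unit at a time and counting, there are 4 complete orderings.

4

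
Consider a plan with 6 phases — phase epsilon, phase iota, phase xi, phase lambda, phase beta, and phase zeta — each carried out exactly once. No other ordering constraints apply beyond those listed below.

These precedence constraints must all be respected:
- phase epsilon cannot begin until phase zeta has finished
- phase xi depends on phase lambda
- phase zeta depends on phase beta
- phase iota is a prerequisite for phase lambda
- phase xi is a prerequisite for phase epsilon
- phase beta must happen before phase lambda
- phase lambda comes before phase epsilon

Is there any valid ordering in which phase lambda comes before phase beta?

No

The constraints give a chain phase beta → phase lambda, which forces phase beta before phase lambda.
Hence phase lambda can never be scheduled before phase beta.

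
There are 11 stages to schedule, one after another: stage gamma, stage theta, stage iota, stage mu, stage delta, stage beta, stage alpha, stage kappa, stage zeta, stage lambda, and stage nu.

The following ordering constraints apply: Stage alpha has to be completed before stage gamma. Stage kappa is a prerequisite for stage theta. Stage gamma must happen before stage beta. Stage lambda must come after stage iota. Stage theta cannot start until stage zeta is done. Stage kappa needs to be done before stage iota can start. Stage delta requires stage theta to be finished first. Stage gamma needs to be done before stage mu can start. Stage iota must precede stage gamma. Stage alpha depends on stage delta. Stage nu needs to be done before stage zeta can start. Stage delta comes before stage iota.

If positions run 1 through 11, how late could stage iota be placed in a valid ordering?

The stages that are forced after stage iota, directly or by a chain of constraints, are stage gamma, stage mu, stage beta, stage lambda. That's 4 stages.
So at least 4 stages follow stage iota, putting stage iota no later than position 7. That position is achievable by scheduling everything else first.

7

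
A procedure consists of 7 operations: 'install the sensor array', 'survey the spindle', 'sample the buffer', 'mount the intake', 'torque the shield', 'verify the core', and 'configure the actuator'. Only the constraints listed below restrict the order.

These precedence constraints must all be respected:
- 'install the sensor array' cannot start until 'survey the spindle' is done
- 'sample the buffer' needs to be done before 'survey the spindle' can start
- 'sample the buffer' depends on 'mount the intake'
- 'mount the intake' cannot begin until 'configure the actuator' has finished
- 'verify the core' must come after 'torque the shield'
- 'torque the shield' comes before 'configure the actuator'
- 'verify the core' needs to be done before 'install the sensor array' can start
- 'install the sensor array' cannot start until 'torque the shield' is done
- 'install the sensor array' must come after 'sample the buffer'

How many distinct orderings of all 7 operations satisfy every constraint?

5

'torque the shield' is the only operation with nothing required before it, so every ordering starts there.
Systematically extending each partial ordering one operation at a time and counting, there are 5 complete orderings.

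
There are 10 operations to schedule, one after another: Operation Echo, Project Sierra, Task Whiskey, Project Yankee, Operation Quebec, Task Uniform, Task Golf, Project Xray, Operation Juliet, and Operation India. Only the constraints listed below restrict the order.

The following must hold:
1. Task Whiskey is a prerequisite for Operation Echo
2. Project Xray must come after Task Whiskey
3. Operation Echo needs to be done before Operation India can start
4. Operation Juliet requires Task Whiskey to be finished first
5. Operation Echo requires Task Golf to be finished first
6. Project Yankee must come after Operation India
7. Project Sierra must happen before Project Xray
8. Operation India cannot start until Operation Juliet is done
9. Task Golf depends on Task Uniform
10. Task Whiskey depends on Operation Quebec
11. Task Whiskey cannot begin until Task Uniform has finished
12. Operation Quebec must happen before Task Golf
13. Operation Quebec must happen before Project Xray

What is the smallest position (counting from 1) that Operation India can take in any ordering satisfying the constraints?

7

Every operation that must precede Operation India has to come before it. Tracing all chains that end at Operation India, those operations are: Operation Echo, Task Whiskey, Operation Quebec, Task Uniform, Task Golf, Operation Juliet — 6 in total.
So at minimum 6 operations come before Operation India, putting Operation India no earlier than position 7. That position is achievable by scheduling exactly those predecessors first.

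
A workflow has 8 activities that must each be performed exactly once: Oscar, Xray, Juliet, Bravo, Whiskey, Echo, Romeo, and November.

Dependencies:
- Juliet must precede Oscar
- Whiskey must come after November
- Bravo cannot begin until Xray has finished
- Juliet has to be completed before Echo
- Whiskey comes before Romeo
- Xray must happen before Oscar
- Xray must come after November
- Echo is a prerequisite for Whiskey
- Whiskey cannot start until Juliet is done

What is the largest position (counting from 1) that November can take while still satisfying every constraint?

The activities that are forced after November, directly or by a chain of constraints, are Oscar, Xray, Bravo, Whiskey, Romeo. That's 5 activities.
So at least 5 activities follow November, putting November no later than position 3. That position is achievable by scheduling everything else first.

3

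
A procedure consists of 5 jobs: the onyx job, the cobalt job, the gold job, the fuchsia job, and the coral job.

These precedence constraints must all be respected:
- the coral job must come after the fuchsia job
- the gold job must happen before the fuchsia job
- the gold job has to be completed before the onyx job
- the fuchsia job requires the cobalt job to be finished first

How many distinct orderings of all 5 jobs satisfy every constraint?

The jobs with no prerequisites are the cobalt job, the gold job; any of them can be placed first.
Counting all ways to extend the partial order to a total order gives 7.

7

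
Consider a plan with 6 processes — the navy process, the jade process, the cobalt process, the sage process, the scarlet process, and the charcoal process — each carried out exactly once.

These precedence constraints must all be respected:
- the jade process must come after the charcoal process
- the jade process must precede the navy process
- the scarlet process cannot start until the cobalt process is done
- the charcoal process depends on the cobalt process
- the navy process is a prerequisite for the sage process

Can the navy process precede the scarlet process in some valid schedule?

No chain of constraints runs from the scarlet process to the navy process, so the scarlet process is not required to come first.
That means at least one valid schedule has the navy process before the scarlet process.

Yes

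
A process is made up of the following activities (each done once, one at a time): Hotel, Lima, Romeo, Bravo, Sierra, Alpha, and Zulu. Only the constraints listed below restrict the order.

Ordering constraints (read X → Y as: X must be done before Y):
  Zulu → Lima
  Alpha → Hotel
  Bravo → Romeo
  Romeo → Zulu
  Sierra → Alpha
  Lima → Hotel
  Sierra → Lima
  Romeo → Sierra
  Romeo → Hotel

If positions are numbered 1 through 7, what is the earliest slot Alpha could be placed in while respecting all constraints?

4

Every activity that must precede Alpha has to come before it. Tracing all chains that end at Alpha, those activities are: Romeo, Bravo, Sierra — 3 in total.
With 3 mandatory predecessors, the earliest Alpha can sit is position 3+1 = 4, and placing just those 3 first achieves it.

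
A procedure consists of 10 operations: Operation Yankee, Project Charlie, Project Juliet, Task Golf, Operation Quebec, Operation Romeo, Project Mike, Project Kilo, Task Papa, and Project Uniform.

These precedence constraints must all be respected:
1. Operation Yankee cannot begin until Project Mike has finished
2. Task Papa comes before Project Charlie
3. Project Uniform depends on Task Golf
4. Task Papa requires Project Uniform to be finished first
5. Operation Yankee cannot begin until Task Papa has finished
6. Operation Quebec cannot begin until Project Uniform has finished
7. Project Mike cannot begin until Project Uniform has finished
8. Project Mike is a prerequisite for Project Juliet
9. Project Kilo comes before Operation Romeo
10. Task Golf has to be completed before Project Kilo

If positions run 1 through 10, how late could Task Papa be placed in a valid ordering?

Following every chain forward from Task Papa, the operations that must come later are Operation Yankee, Project Charlie — 2 of them.
With 2 mandatory successors out of 10 operations total, the latest slot for Task Papa is 10−2 = 8, and it's reachable by doing all non-successors before Task Papa.

8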